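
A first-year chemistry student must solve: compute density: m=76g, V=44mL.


ρ = mass/volume
= 76/44
= 1.727 g/mL

1.727 g/mL


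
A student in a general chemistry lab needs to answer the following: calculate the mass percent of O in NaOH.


M(NaOH) = 1×22.99 + 1×16.0 + 1×1.008 = 39.998 g/mol
Mass of O = 1 × 16.0 = 16.00 g/mol
% O = 16.00/39.998 × 100 = 40.00%

40.00%


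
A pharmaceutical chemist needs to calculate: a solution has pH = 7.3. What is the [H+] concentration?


[H+] = 10^(-pH) = 10^(-7.3)
= 5.01×10^-8 M

5.01×10^-8 M


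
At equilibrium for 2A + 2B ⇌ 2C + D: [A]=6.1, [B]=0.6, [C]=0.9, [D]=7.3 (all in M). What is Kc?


Kc = [C]^2[D]/([A]^2[B]^2)
= (0.9^2 × 7.3^1)/(6.1^2 × 0.6^2)
= 5.913/13.3956
= 0.4414

0.4414


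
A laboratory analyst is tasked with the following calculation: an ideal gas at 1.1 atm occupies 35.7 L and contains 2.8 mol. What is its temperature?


PV = nRT  (R = 0.08206 L·atm/(mol·K))
T = PV/(nR) = 1.1×35.7/(2.8×0.08206)
= 39.27/0.229768
= 170.91 K

170.91 K


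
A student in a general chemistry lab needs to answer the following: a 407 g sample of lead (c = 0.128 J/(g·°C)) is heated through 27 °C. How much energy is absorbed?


q = mcΔT = 407 × 0.128 × 27
= 1406.59 J

1406.59 J


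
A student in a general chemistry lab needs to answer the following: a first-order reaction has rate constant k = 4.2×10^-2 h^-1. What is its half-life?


t½ = ln2/k = 0.693147/(4.2×10^-2 h^-1)
= 16.50 h

16.50 h


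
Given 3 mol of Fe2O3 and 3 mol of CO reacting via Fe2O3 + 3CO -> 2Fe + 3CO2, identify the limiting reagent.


Mole ratio available / coefficient:
  Fe2O3: 3/1 = 3.000
  CO: 3/3 = 1.000
Smaller ratio is limiting.

CO


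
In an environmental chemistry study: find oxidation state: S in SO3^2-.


x + 3(-2) = -2, so x = +4
Oxidation number: +4

+4


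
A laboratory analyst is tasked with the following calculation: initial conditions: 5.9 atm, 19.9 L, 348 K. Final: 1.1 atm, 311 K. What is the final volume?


P1V1/T1 = P2V2/T2
V2 = P1V1T2/(T1P2)
= 5.9×19.9×311/(348×1.1)
= 95.388 L

95.388 L


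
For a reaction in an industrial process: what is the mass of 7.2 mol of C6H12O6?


M(C6H12O6) = 180.16 g/mol
mass = n × M = 7.2 × 180.16 = 1297.15 g

1297.15 g


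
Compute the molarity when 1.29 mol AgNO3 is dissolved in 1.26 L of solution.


M = n/V = 1.29/1.26 = 1.024 mol/L

1.024 M


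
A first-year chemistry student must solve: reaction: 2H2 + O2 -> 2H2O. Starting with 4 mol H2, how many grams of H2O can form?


Mole ratio H2O:H2 = 2:2
n(H2O) = 4 × 2/2 = 4.000 mol
mass = 4.000 × 18.02 = 72.08 g

72.08 g


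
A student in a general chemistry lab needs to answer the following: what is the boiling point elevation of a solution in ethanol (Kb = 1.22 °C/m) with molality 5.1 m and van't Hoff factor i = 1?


ΔTb = Kb × m × i
= 1.22 × 5.1 × 1
= 6.222 °C

6.222 °C


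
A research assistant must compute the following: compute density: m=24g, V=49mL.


ρ = mass/volume
= 24/49
= 0.49 g/mL

0.49 g/mL


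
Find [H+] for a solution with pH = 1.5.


[H+] = 10^(-pH) = 10^(-1.5)
= 3.16×10^-2 M

3.16×10^-2 M


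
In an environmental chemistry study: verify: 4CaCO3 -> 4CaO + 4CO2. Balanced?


Equation: 4CaCO3 -> 4CaO + 4CO2
Check atoms: C: 4=4, Ca: 4=4, O: 12=12
Balanced

Yes, balanced


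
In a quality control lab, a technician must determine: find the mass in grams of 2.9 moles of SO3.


M(SO3) = 80.07 g/mol
mass = n × M = 2.9 × 80.07 = 232.20 g

232.20 g


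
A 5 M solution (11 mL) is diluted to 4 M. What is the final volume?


C1V1 = C2V2
5 × 11 = 4 × V2
V2 = 55/4 = 13.75 mL

13.75 mL


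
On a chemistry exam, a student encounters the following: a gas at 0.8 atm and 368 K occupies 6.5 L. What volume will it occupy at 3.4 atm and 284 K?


P1V1/T1 = P2V2/T2
V2 = P1V1T2/(T1P2)
= 0.8×6.5×284/(368×3.4)
= 1.18 L

1.18 L


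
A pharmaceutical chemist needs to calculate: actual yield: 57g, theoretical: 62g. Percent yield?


% yield = actual/theoretical × 100
= 57/62 × 100
= 91.94%

91.94%


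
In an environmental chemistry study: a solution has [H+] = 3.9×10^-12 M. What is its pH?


pH = -log10([H+]) = -log10(3.9×10^-12)
= 12 - log10(3.9)
= 12 - 0.59
= 11.41

11.41


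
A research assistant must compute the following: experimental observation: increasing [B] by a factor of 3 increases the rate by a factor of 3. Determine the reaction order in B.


rate ∝ [B]^n
3^n = 3 → n = 1
Order in B: 1

1


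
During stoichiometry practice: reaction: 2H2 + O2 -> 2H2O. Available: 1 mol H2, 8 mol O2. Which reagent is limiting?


Mole ratio available / coefficient:
  H2: 1/2 = 0.500
  O2: 8/1 = 8.000
Smaller ratio is limiting.

H2


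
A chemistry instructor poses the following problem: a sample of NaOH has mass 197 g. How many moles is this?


M(NaOH) = 40.0 g/mol
n = mass/M = 197/40.0 = 4.925 mol

4.925 mol


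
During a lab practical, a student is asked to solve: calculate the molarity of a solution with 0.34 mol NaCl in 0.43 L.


M = n/V = 0.34/0.43 = 0.791 mol/L

0.791 M


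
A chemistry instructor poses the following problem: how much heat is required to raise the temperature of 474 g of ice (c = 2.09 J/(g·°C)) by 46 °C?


q = mcΔT = 474 × 2.09 × 46
= 45570.36 J

45570.36 J


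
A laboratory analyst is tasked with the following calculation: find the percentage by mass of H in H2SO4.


M(H2SO4) = 2×1.008 + 1×32.07 + 4×16.0 = 98.086 g/mol
Mass of H = 2 × 1.008 = 2.016 g/mol
% H = 2.016/98.086 × 100 = 2.06%

2.06%


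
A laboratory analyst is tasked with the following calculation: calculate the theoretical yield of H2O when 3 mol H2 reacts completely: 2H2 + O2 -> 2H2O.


Mole ratio H2O:H2 = 2:2
n(H2O) = 3 × 2/2 = 3.000 mol
mass = 3.000 × 18.02 = 54.06 g

54.06 g


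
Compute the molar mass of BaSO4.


M(BaSO4) = 1×137.33 + 1×32.07 + 4×16.0
= 137.33 + 32.07 + 64.0
= 233.4 g/mol

233.4 g/mol


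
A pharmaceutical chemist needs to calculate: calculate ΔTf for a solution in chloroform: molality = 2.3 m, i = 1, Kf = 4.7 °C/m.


ΔTf = Kf × m × i
= 4.7 × 2.3 × 1
= 10.81 °C

10.81 °C


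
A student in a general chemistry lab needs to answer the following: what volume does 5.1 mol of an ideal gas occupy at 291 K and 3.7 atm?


PV = nRT  (R = 0.08206 L·atm/(mol·K))
V = nRT/P = 5.1×0.08206×291/3.7
= 32.915 L

32.915 L


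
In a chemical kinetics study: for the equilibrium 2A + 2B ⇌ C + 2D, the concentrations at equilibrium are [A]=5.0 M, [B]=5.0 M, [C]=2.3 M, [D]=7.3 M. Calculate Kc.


Kc = [C][D]^2/([A]^2[B]^2)
= (2.3^1 × 7.3^2)/(5.0^2 × 5.0^2)
= 122.567/625
= 0.1961

0.1961


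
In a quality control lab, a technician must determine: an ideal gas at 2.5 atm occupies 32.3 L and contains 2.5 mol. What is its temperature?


PV = nRT  (R = 0.08206 L·atm/(mol·K))
T = PV/(nR) = 2.5×32.3/(2.5×0.08206)
= 80.75/0.205150
= 393.61 K

393.61 K


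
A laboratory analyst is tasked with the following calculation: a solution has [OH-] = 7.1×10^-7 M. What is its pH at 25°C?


pOH = -log10([OH-]) = -log10(7.1×10^-7)
= 7 - log10(7.1) = 6.15
pH = 14 - pOH = 14 - 6.15 = 7.85

7.85


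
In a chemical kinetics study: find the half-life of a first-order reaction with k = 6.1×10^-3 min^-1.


t½ = ln2/k = 0.693147/(6.1×10^-3 min^-1)
= 113.6 min

113.6 min


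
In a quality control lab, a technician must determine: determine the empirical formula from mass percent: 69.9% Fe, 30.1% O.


Assume 100 g sample. Moles of each element:
  Fe: 69.9/55.85 = 1.252 mol
  O: 30.1/16.0 = 1.881 mol
Divide by smallest (1.252):
  Fe: 1.252/1.252 = 1.0
  O: 1.881/1.252 = 1.5
Multiply all ratios by 2 to obtain whole numbers.
Empirical formula: Fe2O3

Fe2O3


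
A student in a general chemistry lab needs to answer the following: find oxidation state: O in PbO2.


O is usually -2
Oxidation number: -2

-2


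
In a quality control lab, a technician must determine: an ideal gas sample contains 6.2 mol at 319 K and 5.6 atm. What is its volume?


PV = nRT  (R = 0.08206 L·atm/(mol·K))
V = nRT/P = 6.2×0.08206×319/5.6
= 28.982 L

28.982 L


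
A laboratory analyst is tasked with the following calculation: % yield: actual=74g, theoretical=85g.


% yield = actual/theoretical × 100
= 74/85 × 100
= 87.06%

87.06%


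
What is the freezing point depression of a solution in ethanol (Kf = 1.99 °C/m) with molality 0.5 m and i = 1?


ΔTf = Kf × m × i
= 1.99 × 0.5 × 1
= 0.995 °C

0.995 °C


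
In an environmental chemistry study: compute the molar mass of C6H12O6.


M(C6H12O6) = 6×12.01 + 12×1.008 + 6×16.0
= 72.06 + 12.1 + 96.0
= 180.16 g/mol

180.16 g/mol


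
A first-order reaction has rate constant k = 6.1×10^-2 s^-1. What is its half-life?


t½ = ln2/k = 0.693147/(6.1×10^-2 s^-1)
= 11.36 s

11.36 s


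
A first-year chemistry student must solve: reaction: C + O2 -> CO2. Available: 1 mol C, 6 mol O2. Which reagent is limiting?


Mole ratio available / coefficient:
  C: 1/1 = 1.000
  O2: 6/1 = 6.000
Smaller ratio is limiting.

C


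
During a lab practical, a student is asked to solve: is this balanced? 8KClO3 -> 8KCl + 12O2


Equation: 8KClO3 -> 8KCl + 12O2
Check atoms: Cl: 8=8, K: 8=8, O: 24=24
Balanced

Yes, balanced


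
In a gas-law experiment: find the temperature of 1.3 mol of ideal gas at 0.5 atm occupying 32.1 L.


PV = nRT  (R = 0.08206 L·atm/(mol·K))
T = PV/(nR) = 0.5×32.1/(1.3×0.08206)
= 16.05/0.106678
= 150.45 K

150.45 K


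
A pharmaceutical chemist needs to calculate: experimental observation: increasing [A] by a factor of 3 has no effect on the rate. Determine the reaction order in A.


rate ∝ [A]^n
rate ∝ [A]^0
Order in A: 0

0


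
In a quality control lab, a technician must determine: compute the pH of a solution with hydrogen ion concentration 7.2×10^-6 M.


pH = -log10([H+]) = -log10(7.2×10^-6)
= 6 - log10(7.2)
= 6 - 0.86
= 5.14

5.14


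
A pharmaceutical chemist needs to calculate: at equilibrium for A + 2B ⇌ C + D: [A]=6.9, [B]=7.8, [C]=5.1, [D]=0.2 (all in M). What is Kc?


Kc = [C][D]/([A][B]^2)
= (5.1^1 × 0.2^1)/(6.9^1 × 7.8^2)
= 1.02/419.796
= 0.002430

0.002430


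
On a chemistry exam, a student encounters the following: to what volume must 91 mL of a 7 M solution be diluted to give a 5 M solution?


C1V1 = C2V2
7 × 91 = 5 × V2
V2 = 637/5 = 127.4 mL

127.4 mL


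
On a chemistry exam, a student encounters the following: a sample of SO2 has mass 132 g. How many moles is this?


M(SO2) = 64.07 g/mol
n = mass/M = 132/64.07 = 2.0602 mol

2.0602 mol


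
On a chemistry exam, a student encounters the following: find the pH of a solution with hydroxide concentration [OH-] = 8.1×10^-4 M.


pOH = -log10([OH-]) = -log10(8.1×10^-4)
= 4 - log10(8.1) = 3.09
pH = 14 - pOH = 14 - 3.09 = 10.91

10.91


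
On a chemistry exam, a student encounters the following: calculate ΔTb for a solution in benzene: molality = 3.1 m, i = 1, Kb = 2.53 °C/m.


ΔTb = Kb × m × i
= 2.53 × 3.1 × 1
= 7.843 °C

7.843 °C


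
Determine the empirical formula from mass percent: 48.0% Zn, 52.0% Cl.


Assume 100 g sample. Moles of each element:
  Zn: 48.0/65.38 = 0.734 mol
  Cl: 52.0/35.45 = 1.467 mol
Divide by smallest (0.734):
  Zn: 0.734/0.734 = 1.0
  Cl: 1.467/0.734 = 2.0
Empirical formula: ZnCl2

ZnCl2


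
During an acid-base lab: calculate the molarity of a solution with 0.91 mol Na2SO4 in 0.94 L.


M = n/V = 0.91/0.94 = 0.968 mol/L

0.968 M


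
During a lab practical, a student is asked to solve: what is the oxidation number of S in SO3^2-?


x + 3(-2) = -2, so x = +4
Oxidation number: +4

+4


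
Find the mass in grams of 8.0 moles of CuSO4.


M(CuSO4) = 159.62 g/mol
mass = n × M = 8.0 × 159.62 = 1276.96 g

1276.96 g


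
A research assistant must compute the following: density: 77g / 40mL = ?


ρ = mass/volume
= 77/40
= 1.925 g/mL

1.925 g/mL


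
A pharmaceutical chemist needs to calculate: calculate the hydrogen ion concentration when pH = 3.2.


[H+] = 10^(-pH) = 10^(-3.2)
= 6.31×10^-4 M

6.31×10^-4 M


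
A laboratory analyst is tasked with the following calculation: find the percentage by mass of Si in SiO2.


M(SiO2) = 1×28.09 + 2×16.0 = 60.09 g/mol
Mass of Si = 1 × 28.09 = 28.09 g/mol
% Si = 28.09/60.09 × 100 = 46.75%

46.75%


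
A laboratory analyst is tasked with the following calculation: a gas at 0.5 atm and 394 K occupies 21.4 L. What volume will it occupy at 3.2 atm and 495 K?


P1V1/T1 = P2V2/T2
V2 = P1V1T2/(T1P2)
= 0.5×21.4×495/(394×3.2)
= 4.201 L

4.201 L


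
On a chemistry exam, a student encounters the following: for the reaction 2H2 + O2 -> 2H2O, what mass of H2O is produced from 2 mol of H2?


Mole ratio H2O:H2 = 2:2
n(H2O) = 2 × 2/2 = 2.000 mol
mass = 2.000 × 18.02 = 36.04 g

36.04 g


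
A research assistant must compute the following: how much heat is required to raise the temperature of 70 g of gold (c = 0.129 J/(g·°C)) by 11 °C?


q = mcΔT = 70 × 0.129 × 11
= 99.33 J

99.33 J


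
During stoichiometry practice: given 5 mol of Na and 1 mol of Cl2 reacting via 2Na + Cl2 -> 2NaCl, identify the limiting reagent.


Mole ratio available / coefficient:
  Na: 5/2 = 2.500
  Cl2: 1/1 = 1.000
Smaller ratio is limiting.

Cl2


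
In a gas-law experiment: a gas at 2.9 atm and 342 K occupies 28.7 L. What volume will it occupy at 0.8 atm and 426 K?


P1V1/T1 = P2V2/T2
V2 = P1V1T2/(T1P2)
= 2.9×28.7×426/(342×0.8)
= 129.591 L

129.591 L


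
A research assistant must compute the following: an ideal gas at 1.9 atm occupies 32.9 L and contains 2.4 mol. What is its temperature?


PV = nRT  (R = 0.08206 L·atm/(mol·K))
T = PV/(nR) = 1.9×32.9/(2.4×0.08206)
= 62.51/0.196944
= 317.40 K

317.40 K


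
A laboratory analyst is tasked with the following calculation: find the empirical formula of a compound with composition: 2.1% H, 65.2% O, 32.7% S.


Assume 100 g sample. Moles of each element:
  H: 2.1/1.008 = 2.083 mol
  O: 65.2/16.0 = 4.075 mol
  S: 32.7/32.07 = 1.02 mol
Divide by smallest (1.02):
  H: 2.083/1.02 = 2.04
  O: 4.075/1.02 = 4.0
  S: 1.02/1.02 = 1.0
Empirical formula: H2SO4

H2SO4


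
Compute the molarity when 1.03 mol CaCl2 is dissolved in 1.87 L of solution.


M = n/V = 1.03/1.87 = 0.551 mol/L

0.551 M


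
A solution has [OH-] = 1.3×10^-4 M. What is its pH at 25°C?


pOH = -log10([OH-]) = -log10(1.3×10^-4)
= 4 - log10(1.3) = 3.89
pH = 14 - pOH = 14 - 3.89 = 10.11

10.11


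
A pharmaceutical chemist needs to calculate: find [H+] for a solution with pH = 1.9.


[H+] = 10^(-pH) = 10^(-1.9)
= 1.26×10^-2 M

1.26×10^-2 M


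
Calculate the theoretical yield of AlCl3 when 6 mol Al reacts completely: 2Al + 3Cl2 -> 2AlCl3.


Mole ratio AlCl3:Al = 2:2
n(AlCl3) = 6 × 2/2 = 6.000 mol
mass = 6.000 × 133.33 = 799.98 g

799.98 g


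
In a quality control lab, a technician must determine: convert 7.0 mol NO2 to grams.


M(NO2) = 46.01 g/mol
mass = n × M = 7.0 × 46.01 = 322.07 g

322.07 g


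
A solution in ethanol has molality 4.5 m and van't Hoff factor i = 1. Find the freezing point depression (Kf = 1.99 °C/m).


ΔTf = Kf × m × i
= 1.99 × 4.5 × 1
= 8.955 °C

8.955 °C


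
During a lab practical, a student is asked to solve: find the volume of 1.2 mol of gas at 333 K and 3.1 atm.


PV = nRT  (R = 0.08206 L·atm/(mol·K))
V = nRT/P = 1.2×0.08206×333/3.1
= 10.578 L

10.578 L


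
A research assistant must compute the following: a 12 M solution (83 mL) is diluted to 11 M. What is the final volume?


C1V1 = C2V2
12 × 83 = 11 × V2
V2 = 996/11 = 90.55 mL

90.55 mL


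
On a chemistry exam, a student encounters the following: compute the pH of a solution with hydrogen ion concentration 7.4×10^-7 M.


pH = -log10([H+]) = -log10(7.4×10^-7)
= 7 - log10(7.4)
= 7 - 0.87
= 6.13

6.13


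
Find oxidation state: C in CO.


x + (-2) = 0, so x = +2
Oxidation number: +2

+2


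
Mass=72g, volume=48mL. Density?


ρ = mass/volume
= 72/48
= 1.5 g/mL

1.5 g/mL


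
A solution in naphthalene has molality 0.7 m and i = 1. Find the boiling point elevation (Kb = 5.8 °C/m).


ΔTb = Kb × m × i
= 5.8 × 0.7 × 1
= 4.06 °C

4.06 °C


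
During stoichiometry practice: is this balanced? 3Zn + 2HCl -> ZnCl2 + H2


Equation: 3Zn + 2HCl -> ZnCl2 + H2
Check atoms: Cl: 2=2, H: 2=2, Zn: 3≠1
Not balanced

No, not balanced


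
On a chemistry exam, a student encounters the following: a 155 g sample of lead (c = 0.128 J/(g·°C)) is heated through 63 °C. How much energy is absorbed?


q = mcΔT = 155 × 0.128 × 63
= 1249.92 J

1249.92 J


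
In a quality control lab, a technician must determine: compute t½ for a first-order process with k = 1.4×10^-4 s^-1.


t½ = ln2/k = 0.693147/(1.4×10^-4 s^-1)
= 4951 s

4951 s


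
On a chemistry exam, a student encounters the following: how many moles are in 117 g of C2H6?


M(C2H6) = 30.07 g/mol
n = mass/M = 117/30.07 = 3.8909 mol

3.8909 mol


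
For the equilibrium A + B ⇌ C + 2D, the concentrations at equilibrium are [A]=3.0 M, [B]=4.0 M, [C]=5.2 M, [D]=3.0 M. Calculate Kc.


Kc = [C][D]^2/([A][B])
= (5.2^1 × 3.0^2)/(3.0^1 × 4.0^1)
= 46.8/12
= 3.900

3.900


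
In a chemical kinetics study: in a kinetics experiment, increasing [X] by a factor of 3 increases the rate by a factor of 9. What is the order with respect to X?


rate ∝ [X]^n
3^n = 9 → n = 2
Order in X: 2

2


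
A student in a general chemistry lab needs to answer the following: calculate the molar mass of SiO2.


M(SiO2) = 1×28.09 + 2×16.0
= 28.09 + 32.0
= 60.09 g/mol

60.09 g/mol


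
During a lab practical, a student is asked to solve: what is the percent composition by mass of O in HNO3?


M(HNO3) = 1×1.008 + 1×14.01 + 3×16.0 = 63.018 g/mol
Mass of O = 3 × 16.0 = 48.00 g/mol
% O = 48.00/63.018 × 100 = 76.17%

76.17%


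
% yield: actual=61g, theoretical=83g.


% yield = actual/theoretical × 100
= 61/83 × 100
= 73.49%

73.49%


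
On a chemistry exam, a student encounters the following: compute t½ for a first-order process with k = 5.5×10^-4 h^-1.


t½ = ln2/k = 0.693147/(5.5×10^-4 h^-1)
= 1260 h

1260 h


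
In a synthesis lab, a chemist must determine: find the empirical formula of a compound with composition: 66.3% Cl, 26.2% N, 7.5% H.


Assume 100 g sample. Moles of each element:
  Cl: 66.3/35.45 = 1.87 mol
  N: 26.2/14.01 = 1.87 mol
  H: 7.5/1.008 = 7.44 mol
Divide by smallest (1.87):
  Cl: 1.87/1.87 = 1.0
  N: 1.87/1.87 = 1.0
  H: 7.44/1.87 = 3.98
Empirical formula: NH4Cl

NH4Cl


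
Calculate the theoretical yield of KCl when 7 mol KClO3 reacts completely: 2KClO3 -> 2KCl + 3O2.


Mole ratio KCl:KClO3 = 2:2
n(KCl) = 7 × 2/2 = 7.000 mol
mass = 7.000 × 74.55 = 521.85 g

521.85 g


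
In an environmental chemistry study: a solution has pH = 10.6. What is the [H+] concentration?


[H+] = 10^(-pH) = 10^(-10.6)
= 2.51×10^-11 M

2.51×10^-11 M


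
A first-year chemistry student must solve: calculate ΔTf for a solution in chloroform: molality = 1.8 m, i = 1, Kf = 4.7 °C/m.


ΔTf = Kf × m × i
= 4.7 × 1.8 × 1
= 8.46 °C

8.46 °C


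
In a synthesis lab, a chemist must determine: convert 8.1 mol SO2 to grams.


M(SO2) = 64.07 g/mol
mass = n × M = 8.1 × 64.07 = 518.97 g

518.97 g


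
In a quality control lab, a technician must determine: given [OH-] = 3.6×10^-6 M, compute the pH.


pOH = -log10([OH-]) = -log10(3.6×10^-6)
= 6 - log10(3.6) = 5.44
pH = 14 - pOH = 14 - 5.44 = 8.56

8.56


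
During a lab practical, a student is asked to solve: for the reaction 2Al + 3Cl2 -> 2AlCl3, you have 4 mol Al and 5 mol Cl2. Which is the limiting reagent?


Mole ratio available / coefficient:
  Al: 4/2 = 2.000
  Cl2: 5/3 = 1.667
Smaller ratio is limiting.

Cl2


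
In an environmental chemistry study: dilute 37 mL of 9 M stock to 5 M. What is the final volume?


C1V1 = C2V2
9 × 37 = 5 × V2
V2 = 333/5 = 66.6 mL

66.6 mL


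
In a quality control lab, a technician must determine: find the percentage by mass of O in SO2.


M(SO2) = 1×32.07 + 2×16.0 = 64.07 g/mol
Mass of O = 2 × 16.0 = 32.00 g/mol
% O = 32.00/64.07 × 100 = 49.95%

49.95%


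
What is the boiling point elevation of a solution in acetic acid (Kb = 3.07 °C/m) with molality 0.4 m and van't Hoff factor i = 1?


ΔTb = Kb × m × i
= 3.07 × 0.4 × 1
= 1.228 °C

1.228 °C


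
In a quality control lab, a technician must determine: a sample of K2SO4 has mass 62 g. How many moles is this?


M(K2SO4) = 174.27 g/mol
n = mass/M = 62/174.27 = 0.3558 mol

0.3558 mol


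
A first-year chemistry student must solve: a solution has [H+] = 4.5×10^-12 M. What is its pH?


pH = -log10([H+]) = -log10(4.5×10^-12)
= 12 - log10(4.5)
= 12 - 0.65
= 11.35

11.35


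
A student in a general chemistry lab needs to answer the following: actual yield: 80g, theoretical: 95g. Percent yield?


% yield = actual/theoretical × 100
= 80/95 × 100
= 84.21%

84.21%


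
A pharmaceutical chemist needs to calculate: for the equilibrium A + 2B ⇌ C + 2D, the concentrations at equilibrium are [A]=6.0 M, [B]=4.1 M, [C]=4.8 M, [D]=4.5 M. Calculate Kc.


Kc = [C][D]^2/([A][B]^2)
= (4.8^1 × 4.5^2)/(6.0^1 × 4.1^2)
= 97.2/100.86
= 0.9637

0.9637


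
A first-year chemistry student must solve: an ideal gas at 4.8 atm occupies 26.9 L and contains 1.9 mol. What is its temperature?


PV = nRT  (R = 0.08206 L·atm/(mol·K))
T = PV/(nR) = 4.8×26.9/(1.9×0.08206)
= 129.12/0.155914
= 828.15 K

828.15 K


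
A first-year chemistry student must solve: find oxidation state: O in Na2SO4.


O is usually -2
Oxidation number: -2

-2


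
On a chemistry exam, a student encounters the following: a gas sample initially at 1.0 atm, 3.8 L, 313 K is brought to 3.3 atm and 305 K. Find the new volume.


P1V1/T1 = P2V2/T2
V2 = P1V1T2/(T1P2)
= 1.0×3.8×305/(313×3.3)
= 1.122 L

1.122 L


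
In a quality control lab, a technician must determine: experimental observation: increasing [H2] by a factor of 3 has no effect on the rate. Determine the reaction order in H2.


rate ∝ [H2]^n
rate ∝ [H2]^0
Order in H2: 0

0


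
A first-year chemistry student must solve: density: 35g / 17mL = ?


ρ = mass/volume
= 35/17
= 2.059 g/mL

2.059 g/mL


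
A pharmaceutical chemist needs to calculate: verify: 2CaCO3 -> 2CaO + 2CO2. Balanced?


Equation: 2CaCO3 -> 2CaO + 2CO2
Check atoms: C: 2=2, Ca: 2=2, O: 6=6
Balanced

Yes, balanced


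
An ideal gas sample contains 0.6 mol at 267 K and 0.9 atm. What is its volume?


PV = nRT  (R = 0.08206 L·atm/(mol·K))
V = nRT/P = 0.6×0.08206×267/0.9
= 14.607 L

14.607 L


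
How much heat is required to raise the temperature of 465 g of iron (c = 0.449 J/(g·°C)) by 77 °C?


q = mcΔT = 465 × 0.449 × 77
= 16076.45 J

16076.45 J


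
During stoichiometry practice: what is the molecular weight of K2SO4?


M(K2SO4) = 2×39.1 + 1×32.07 + 4×16.0
= 78.2 + 32.07 + 64.0
= 174.27 g/mol

174.27 g/mol


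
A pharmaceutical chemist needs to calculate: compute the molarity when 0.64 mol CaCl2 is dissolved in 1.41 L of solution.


M = n/V = 0.64/1.41 = 0.454 mol/L

0.454 M


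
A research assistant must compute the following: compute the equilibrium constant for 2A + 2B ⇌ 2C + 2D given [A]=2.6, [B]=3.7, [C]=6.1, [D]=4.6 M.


Kc = [C]^2[D]^2/([A]^2[B]^2)
= (6.1^2 × 4.6^2)/(2.6^2 × 3.7^2)
= 787.3636/92.5444
= 8.508

8.508


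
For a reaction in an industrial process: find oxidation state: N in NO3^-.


x + 3(-2) = -1, so x = +5
Oxidation number: +5

+5


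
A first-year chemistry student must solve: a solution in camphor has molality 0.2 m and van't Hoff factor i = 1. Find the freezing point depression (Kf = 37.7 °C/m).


ΔTf = Kf × m × i
= 37.7 × 0.2 × 1
= 7.54 °C

7.54 °C


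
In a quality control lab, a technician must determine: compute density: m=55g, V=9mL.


ρ = mass/volume
= 55/9
= 6.111 g/mL

6.111 g/mL


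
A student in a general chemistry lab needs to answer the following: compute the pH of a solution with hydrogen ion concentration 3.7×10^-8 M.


pH = -log10([H+]) = -log10(3.7×10^-8)
= 8 - log10(3.7)
= 8 - 0.57
= 7.43

7.43


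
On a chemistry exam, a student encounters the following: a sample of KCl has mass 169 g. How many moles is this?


M(KCl) = 74.55 g/mol
n = mass/M = 169/74.55 = 2.2669 mol

2.2669 mol


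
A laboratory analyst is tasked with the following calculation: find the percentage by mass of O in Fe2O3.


M(Fe2O3) = 2×55.85 + 3×16.0 = 159.70 g/mol
Mass of O = 3 × 16.0 = 48.00 g/mol
% O = 48.00/159.70 × 100 = 30.06%

30.06%


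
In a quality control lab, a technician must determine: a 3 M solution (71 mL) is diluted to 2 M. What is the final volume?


C1V1 = C2V2
3 × 71 = 2 × V2
V2 = 213/2 = 106.5 mL

106.5 mL


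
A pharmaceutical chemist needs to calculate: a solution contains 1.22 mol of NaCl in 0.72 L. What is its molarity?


M = n/V = 1.22/0.72 = 1.694 mol/L

1.694 M


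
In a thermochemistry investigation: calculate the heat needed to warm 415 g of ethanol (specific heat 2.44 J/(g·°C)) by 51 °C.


q = mcΔT = 415 × 2.44 × 51
= 51642.60 J

51642.60 J


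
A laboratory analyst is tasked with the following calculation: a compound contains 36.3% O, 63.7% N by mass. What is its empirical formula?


Assume 100 g sample. Moles of each element:
  O: 36.3/16.0 = 2.269 mol
  N: 63.7/14.01 = 4.547 mol
Divide by smallest (2.269):
  O: 2.269/2.269 = 1.0
  N: 4.547/2.269 = 2.0
Empirical formula: N2O

N2O


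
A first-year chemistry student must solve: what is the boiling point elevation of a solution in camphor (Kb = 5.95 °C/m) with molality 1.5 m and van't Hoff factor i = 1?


ΔTb = Kb × m × i
= 5.95 × 1.5 × 1
= 8.925 °C

8.925 °C


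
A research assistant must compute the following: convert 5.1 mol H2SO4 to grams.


M(H2SO4) = 98.09 g/mol
mass = n × M = 5.1 × 98.09 = 500.26 g

500.26 g


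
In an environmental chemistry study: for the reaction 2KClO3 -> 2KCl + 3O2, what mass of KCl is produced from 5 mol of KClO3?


Mole ratio KCl:KClO3 = 2:2
n(KCl) = 5 × 2/2 = 5.000 mol
mass = 5.000 × 74.55 = 372.75 g

372.75 g


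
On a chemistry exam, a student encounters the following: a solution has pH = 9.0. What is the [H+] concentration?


[H+] = 10^(-pH) = 10^(-9.0)
= 1.0×10^-9 M

1.0×10^-9 M


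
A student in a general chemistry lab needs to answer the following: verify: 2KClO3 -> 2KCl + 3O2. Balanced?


Equation: 2KClO3 -> 2KCl + 3O2
Check atoms: Cl: 2=2, K: 2=2, O: 6=6
Balanced

Yes, balanced


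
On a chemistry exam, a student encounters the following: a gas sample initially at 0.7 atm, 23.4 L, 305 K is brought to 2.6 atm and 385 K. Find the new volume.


P1V1/T1 = P2V2/T2
V2 = P1V1T2/(T1P2)
= 0.7×23.4×385/(305×2.6)
= 7.952 L

7.952 L


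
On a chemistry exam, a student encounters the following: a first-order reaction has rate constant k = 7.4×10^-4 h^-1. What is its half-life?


t½ = ln2/k = 0.693147/(7.4×10^-4 h^-1)
= 936.7 h

936.7 h


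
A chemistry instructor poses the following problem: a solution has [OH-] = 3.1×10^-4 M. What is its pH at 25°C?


pOH = -log10([OH-]) = -log10(3.1×10^-4)
= 4 - log10(3.1) = 3.51
pH = 14 - pOH = 14 - 3.51 = 10.49

10.49


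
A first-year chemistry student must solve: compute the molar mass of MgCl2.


M(MgCl2) = 1×24.31 + 2×35.45
= 24.31 + 70.9
= 95.21 g/mol

95.21 g/mol


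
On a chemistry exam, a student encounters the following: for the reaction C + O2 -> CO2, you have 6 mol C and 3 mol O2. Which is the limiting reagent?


Mole ratio available / coefficient:
  C: 6/1 = 6.000
  O2: 3/1 = 3.000
Smaller ratio is limiting.

O2


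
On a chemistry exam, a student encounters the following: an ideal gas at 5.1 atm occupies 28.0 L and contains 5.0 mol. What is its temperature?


PV = nRT  (R = 0.08206 L·atm/(mol·K))
T = PV/(nR) = 5.1×28.0/(5.0×0.08206)
= 142.80/0.410300
= 348.04 K

348.04 K


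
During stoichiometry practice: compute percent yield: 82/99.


% yield = actual/theoretical × 100
= 82/99 × 100
= 82.83%

82.83%


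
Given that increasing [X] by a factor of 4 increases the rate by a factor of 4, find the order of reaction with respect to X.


rate ∝ [X]^n
4^n = 4 → n = 1
Order in X: 1

1


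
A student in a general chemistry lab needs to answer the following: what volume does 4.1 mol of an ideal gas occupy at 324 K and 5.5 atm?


PV = nRT  (R = 0.08206 L·atm/(mol·K))
V = nRT/P = 4.1×0.08206×324/5.5
= 19.82 L

19.82 L


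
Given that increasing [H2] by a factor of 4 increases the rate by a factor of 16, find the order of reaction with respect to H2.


rate ∝ [H2]^n
4^n = 16 → n = 2
Order in H2: 2

2


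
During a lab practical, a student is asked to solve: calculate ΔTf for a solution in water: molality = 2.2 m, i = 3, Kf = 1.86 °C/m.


ΔTf = Kf × m × i
= 1.86 × 2.2 × 3
= 12.276 °C

12.276 °C


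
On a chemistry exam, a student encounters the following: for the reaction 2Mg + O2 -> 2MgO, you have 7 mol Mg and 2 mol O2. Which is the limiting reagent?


Mole ratio available / coefficient:
  Mg: 7/2 = 3.500
  O2: 2/1 = 2.000
Smaller ratio is limiting.

O2


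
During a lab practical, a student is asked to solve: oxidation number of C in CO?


x + (-2) = 0, so x = +2
Oxidation number: +2

+2


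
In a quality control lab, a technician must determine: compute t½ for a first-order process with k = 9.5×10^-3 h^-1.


t½ = ln2/k = 0.693147/(9.5×10^-3 h^-1)
= 72.96 h

72.96 h


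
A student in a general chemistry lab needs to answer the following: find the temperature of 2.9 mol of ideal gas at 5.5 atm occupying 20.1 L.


PV = nRT  (R = 0.08206 L·atm/(mol·K))
T = PV/(nR) = 5.5×20.1/(2.9×0.08206)
= 110.55/0.237974
= 464.55 K

464.55 K


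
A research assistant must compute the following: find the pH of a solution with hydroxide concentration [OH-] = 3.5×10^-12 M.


pOH = -log10([OH-]) = -log10(3.5×10^-12)
= 12 - log10(3.5) = 11.46
pH = 14 - pOH = 14 - 11.46 = 2.54

2.54


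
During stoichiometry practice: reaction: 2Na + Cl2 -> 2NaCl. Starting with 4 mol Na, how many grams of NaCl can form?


Mole ratio NaCl:Na = 2:2
n(NaCl) = 4 × 2/2 = 4.000 mol
mass = 4.000 × 58.44 = 233.76 g

233.76 g


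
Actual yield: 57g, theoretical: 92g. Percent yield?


% yield = actual/theoretical × 100
= 57/92 × 100
= 61.96%

61.96%


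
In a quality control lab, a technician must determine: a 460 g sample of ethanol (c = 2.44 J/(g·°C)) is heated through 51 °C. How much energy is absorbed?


q = mcΔT = 460 × 2.44 × 51
= 57242.40 J

57242.40 J


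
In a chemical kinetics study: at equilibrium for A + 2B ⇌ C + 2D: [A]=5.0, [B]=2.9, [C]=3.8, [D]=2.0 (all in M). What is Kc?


Kc = [C][D]^2/([A][B]^2)
= (3.8^1 × 2.0^2)/(5.0^1 × 2.9^2)
= 15.2/42.05
= 0.3615

0.3615


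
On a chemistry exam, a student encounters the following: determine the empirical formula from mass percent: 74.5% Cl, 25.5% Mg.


Assume 100 g sample. Moles of each element:
  Cl: 74.5/35.45 = 2.102 mol
  Mg: 25.5/24.31 = 1.049 mol
Divide by smallest (1.049):
  Cl: 2.102/1.049 = 2.0
  Mg: 1.049/1.049 = 1.0
Empirical formula: MgCl2

MgCl2


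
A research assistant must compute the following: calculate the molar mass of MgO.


M(MgO) = 1×24.31 + 1×16.0
= 24.31 + 16.0
= 40.31 g/mol

40.31 g/mol


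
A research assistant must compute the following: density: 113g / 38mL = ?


ρ = mass/volume
= 113/38
= 2.974 g/mL

2.974 g/mL


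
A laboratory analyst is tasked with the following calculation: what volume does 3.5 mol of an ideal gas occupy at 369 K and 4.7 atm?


PV = nRT  (R = 0.08206 L·atm/(mol·K))
V = nRT/P = 3.5×0.08206×369/4.7
= 22.549 L

22.549 L


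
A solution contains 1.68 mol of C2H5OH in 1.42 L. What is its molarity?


M = n/V = 1.68/1.42 = 1.183 mol/L

1.183 M


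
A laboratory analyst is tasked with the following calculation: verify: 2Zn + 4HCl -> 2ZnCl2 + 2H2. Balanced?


Equation: 2Zn + 4HCl -> 2ZnCl2 + 2H2
Check atoms: Cl: 4=4, H: 4=4, Zn: 2=2
Balanced

Yes, balanced


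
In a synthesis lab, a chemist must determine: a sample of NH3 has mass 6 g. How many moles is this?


M(NH3) = 17.03 g/mol
n = mass/M = 6/17.03 = 0.3523 mol

0.3523 mol


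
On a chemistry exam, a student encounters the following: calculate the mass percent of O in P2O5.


M(P2O5) = 2×30.97 + 5×16.0 = 141.94 g/mol
Mass of O = 5 × 16.0 = 80.00 g/mol
% O = 80.00/141.94 × 100 = 56.36%

56.36%


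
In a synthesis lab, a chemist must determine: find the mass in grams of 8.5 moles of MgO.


M(MgO) = 40.31 g/mol
mass = n × M = 8.5 × 40.31 = 342.64 g

342.64 g


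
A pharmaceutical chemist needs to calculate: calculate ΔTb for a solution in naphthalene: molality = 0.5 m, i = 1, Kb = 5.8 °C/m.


ΔTb = Kb × m × i
= 5.8 × 0.5 × 1
= 2.9 °C

2.9 °C


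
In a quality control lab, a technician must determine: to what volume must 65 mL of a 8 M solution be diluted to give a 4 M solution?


C1V1 = C2V2
8 × 65 = 4 × V2
V2 = 520/4 = 130.0 mL

130.0 mL


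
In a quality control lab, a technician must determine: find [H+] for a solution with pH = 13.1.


[H+] = 10^(-pH) = 10^(-13.1)
= 7.94×10^-14 M

7.94×10^-14 M


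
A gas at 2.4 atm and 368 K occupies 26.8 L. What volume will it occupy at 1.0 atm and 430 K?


P1V1/T1 = P2V2/T2
V2 = P1V1T2/(T1P2)
= 2.4×26.8×430/(368×1.0)
= 75.157 L

75.157 L


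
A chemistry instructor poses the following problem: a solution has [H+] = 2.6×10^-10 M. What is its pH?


pH = -log10([H+]) = -log10(2.6×10^-10)
= 10 - log10(2.6)
= 10 - 0.41
= 9.59

9.59


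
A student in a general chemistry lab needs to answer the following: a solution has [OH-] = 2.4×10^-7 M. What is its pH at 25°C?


pOH = -log10([OH-]) = -log10(2.4×10^-7)
= 7 - log10(2.4) = 6.62
pH = 14 - pOH = 14 - 6.62 = 7.38

7.38


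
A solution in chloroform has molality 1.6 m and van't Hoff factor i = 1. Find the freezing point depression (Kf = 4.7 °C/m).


ΔTf = Kf × m × i
= 4.7 × 1.6 × 1
= 7.52 °C

7.52 °C


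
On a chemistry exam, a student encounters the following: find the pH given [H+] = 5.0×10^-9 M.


pH = -log10([H+]) = -log10(5.0×10^-9)
= 9 - log10(5.0)
= 9 - 0.7
= 8.3

8.3


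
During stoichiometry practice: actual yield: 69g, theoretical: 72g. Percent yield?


% yield = actual/theoretical × 100
= 69/72 × 100
= 95.83%

95.83%


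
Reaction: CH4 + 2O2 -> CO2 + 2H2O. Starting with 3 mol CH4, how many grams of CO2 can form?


Mole ratio CO2:CH4 = 1:1
n(CO2) = 3 × 1/1 = 3.000 mol
mass = 3.000 × 44.01 = 132.03 g

132.03 g


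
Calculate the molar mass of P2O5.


M(P2O5) = 2×30.97 + 5×16.0
= 61.94 + 80.0
= 141.94 g/mol

141.94 g/mol


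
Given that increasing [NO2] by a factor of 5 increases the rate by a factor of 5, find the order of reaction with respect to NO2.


rate ∝ [NO2]^n
5^n = 5 → n = 1
Order in NO2: 1

1


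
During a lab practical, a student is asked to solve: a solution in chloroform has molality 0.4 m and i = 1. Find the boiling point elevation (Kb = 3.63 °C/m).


ΔTb = Kb × m × i
= 3.63 × 0.4 × 1
= 1.452 °C

1.452 °C


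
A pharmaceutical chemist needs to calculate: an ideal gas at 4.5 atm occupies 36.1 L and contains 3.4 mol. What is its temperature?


PV = nRT  (R = 0.08206 L·atm/(mol·K))
T = PV/(nR) = 4.5×36.1/(3.4×0.08206)
= 162.45/0.279004
= 582.25 K

582.25 K


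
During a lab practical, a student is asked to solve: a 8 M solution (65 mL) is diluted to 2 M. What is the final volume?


C1V1 = C2V2
8 × 65 = 2 × V2
V2 = 520/2 = 260.0 mL

260.0 mL


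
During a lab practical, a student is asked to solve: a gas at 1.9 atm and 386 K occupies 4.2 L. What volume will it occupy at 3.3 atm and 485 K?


P1V1/T1 = P2V2/T2
V2 = P1V1T2/(T1P2)
= 1.9×4.2×485/(386×3.3)
= 3.038 L

3.038 L


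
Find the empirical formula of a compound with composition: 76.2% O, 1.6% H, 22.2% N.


Assume 100 g sample. Moles of each element:
  O: 76.2/16.0 = 4.763 mol
  H: 1.6/1.008 = 1.587 mol
  N: 22.2/14.01 = 1.585 mol
Divide by smallest (1.585):
  O: 4.763/1.585 = 3.01
  H: 1.587/1.585 = 1.0
  N: 1.585/1.585 = 1.0
Empirical formula: HNO3

HNO3


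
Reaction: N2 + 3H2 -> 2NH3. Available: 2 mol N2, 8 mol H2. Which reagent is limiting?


Mole ratio available / coefficient:
  N2: 2/1 = 2.000
  H2: 8/3 = 2.667
Smaller ratio is limiting.

N2


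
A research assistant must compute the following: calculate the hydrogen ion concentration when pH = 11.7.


[H+] = 10^(-pH) = 10^(-11.7)
= 2.0×10^-12 M

2.0×10^-12 M


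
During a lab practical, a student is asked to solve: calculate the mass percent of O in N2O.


M(N2O) = 2×14.01 + 1×16.0 = 44.02 g/mol
Mass of O = 1 × 16.0 = 16.00 g/mol
% O = 16.00/44.02 × 100 = 36.35%

36.35%


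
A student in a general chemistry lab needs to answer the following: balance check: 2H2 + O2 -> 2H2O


Equation: 2H2 + O2 -> 2H2O
Check atoms: H: 4=4, O: 2=2
Balanced

Yes, balanced


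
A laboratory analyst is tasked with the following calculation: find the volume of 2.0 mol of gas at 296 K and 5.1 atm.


PV = nRT  (R = 0.08206 L·atm/(mol·K))
V = nRT/P = 2.0×0.08206×296/5.1
= 9.525 L

9.525 L


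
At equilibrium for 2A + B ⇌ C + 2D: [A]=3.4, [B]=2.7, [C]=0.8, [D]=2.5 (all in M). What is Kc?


Kc = [C][D]^2/([A]^2[B])
= (0.8^1 × 2.5^2)/(3.4^2 × 2.7^1)
= 5/31.212
= 0.1602

0.1602


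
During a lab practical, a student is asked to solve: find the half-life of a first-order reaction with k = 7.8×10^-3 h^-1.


t½ = ln2/k = 0.693147/(7.8×10^-3 h^-1)
= 88.87 h

88.87 h


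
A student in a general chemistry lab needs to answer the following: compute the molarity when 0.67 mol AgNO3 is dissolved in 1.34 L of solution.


M = n/V = 0.67/1.34 = 0.500 mol/L

0.500 M


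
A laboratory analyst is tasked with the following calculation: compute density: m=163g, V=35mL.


ρ = mass/volume
= 163/35
= 4.657 g/mL

4.657 g/mL


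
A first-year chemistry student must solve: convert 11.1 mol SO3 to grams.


M(SO3) = 80.07 g/mol
mass = n × M = 11.1 × 80.07 = 888.78 g

888.78 g


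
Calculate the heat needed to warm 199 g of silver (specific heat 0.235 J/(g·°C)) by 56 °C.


q = mcΔT = 199 × 0.235 × 56
= 2618.84 J

2618.84 J


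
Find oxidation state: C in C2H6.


2x + 6(+1) = 0, so x = -3
Oxidation number: -3

-3


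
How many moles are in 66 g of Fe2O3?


M(Fe2O3) = 159.7 g/mol
n = mass/M = 66/159.7 = 0.4133 mol

0.4133 mol


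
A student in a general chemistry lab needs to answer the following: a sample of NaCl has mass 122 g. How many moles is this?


M(NaCl) = 58.44 g/mol
n = mass/M = 122/58.44 = 2.0876 mol

2.0876 mol


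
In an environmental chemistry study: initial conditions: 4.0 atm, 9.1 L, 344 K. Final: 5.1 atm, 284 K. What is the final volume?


P1V1/T1 = P2V2/T2
V2 = P1V1T2/(T1P2)
= 4.0×9.1×284/(344×5.1)
= 5.892 L

5.892 L


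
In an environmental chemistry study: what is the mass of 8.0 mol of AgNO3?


M(AgNO3) = 169.88 g/mol
mass = n × M = 8.0 × 169.88 = 1359.04 g

1359.04 g


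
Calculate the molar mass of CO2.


M(CO2) = 1×12.01 + 2×16.0
= 12.01 + 32.0
= 44.01 g/mol

44.01 g/mol
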